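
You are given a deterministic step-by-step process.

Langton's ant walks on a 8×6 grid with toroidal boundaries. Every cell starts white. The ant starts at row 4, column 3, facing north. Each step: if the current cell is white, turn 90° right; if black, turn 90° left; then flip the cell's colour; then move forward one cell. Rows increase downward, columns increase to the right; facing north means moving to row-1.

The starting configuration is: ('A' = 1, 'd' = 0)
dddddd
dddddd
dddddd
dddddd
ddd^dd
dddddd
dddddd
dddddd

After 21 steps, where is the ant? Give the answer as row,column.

t=0: dddddd
dddddd
dddddd
dddddd
ddd^dd
dddddd
dddddd
dddddd
t=1: dddddd
dddddd
dddddd
dddddd
dddA>d
dddddd
dddddd
dddddd
t=2: dddddd
dddddd
dddddd
dddddd
dddAAd
ddddvd
dddddd
dddddd
t=3: dddddd
dddddd
dddddd
dddddd
dddAAd
ddd<Ad
dddddd
dddddd
t=4: dddddd
dddddd
dddddd
dddddd
ddd^Ad
dddAAd
dddddd
dddddd
t=5: dddddd
dddddd
dddddd
dddddd
dd<dAd
dddAAd
dddddd
dddddd
t=6: dddddd
dddddd
dddddd
dd^ddd
ddAdAd
dddAAd
dddddd
dddddd
t=7: dddddd
dddddd
dddddd
ddA>dd
ddAdAd
dddAAd
dddddd
dddddd
t=8: dddddd
dddddd
dddddd
ddAAdd
ddAvAd
dddAAd
dddddd
dddddd
t=9: dddddd
dddddd
dddddd
ddAAdd
dd<AAd
dddAAd
dddddd
dddddd
t=10: dddddd
dddddd
dddddd
ddAAdd
dddAAd
ddvAAd
dddddd
dddddd
t=11: dddddd
dddddd
dddddd
ddAAdd
dddAAd
d<AAAd
dddddd
dddddd
t=12: dddddd
dddddd
dddddd
ddAAdd
d^dAAd
dAAAAd
dddddd
dddddd
t=13: dddddd
dddddd
dddddd
ddAAdd
dA>AAd
dAAAAd
dddddd
dddddd
t=14: dddddd
dddddd
dddddd
ddAAdd
dAAAAd
dAvAAd
dddddd
dddddd
t=15: dddddd
dddddd
dddddd
ddAAdd
dAAAAd
dAd>Ad
dddddd
dddddd
t=16: dddddd
dddddd
dddddd
ddAAdd
dAA^Ad
dAddAd
dddddd
dddddd
t=17: dddddd
dddddd
dddddd
ddAAdd
dA<dAd
dAddAd
dddddd
dddddd
t=18: dddddd
dddddd
dddddd
ddAAdd
dAddAd
dAvdAd
dddddd
dddddd
t=19: dddddd
dddddd
dddddd
ddAAdd
dAddAd
d<AdAd
dddddd
dddddd
t=20: dddddd
dddddd
dddddd
ddAAdd
dAddAd
ddAdAd
dvdddd
dddddd
t=21: dddddd
dddddd
dddddd
ddAAdd
dAddAd
ddAdAd
<Adddd
dddddd

6,0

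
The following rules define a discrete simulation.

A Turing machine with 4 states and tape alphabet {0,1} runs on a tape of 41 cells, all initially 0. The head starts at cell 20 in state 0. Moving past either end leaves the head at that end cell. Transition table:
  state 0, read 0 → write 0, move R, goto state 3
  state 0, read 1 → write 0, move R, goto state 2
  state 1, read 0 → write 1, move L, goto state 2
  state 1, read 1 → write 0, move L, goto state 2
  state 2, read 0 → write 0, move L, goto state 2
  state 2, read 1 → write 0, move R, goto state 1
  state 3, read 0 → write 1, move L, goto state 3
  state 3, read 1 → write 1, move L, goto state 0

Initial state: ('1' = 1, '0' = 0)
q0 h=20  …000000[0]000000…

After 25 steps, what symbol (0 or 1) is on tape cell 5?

t=0: q0 h=20  …000000[0]000000…
t=1: q3 h=21  …000000[0]000000…
t=2: q3 h=20  …000000[0]100000…
t=3: q3 h=19  …000000[0]110000…
t=4: q3 h=18  …000000[0]111000…
t=5: q3 h=17  …000000[0]111100…
t=6: q3 h=16  …000000[0]111110…
t=7: q3 h=15  …000000[0]111111…
t=8: q3 h=14  …000000[0]111111…
t=9: q3 h=13  …000000[0]111111…
t=10: q3 h=12  …000000[0]111111…
t=11: q3 h=11  …000000[0]111111…
t=12: q3 h=10  …000000[0]111111…
t=13: q3 h= 9  …000000[0]111111…
t=14: q3 h= 8  …000000[0]111111…
t=15: q3 h= 7  …000000[0]111111…
t=16: q3 h= 6  |000000[0]111111…
t=17: q3 h= 5  |00000[0]111111…
t=18: q3 h= 4  |0000[0]111111…
t=19: q3 h= 3  |000[0]111111…
t=20: q3 h= 2  |00[0]111111…
t=21: q3 h= 1  |0[0]111111…
t=22: q3 h= 0  |[0]111111…
t=23: q3 h= 0  |[1]111111…
t=24: q0 h= 0  |[1]111111…
t=25: q2 h= 1  |0[1]111111…

1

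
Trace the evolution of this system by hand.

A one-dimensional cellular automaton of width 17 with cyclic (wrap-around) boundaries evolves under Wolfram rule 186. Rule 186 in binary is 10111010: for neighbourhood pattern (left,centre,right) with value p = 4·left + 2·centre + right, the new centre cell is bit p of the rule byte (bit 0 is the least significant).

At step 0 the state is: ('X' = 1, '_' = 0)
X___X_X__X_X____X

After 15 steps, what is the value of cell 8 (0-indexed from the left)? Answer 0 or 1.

k=0  X___X_X__X_X____X
k=1  _X_X_X_XX_X_X__XX
k=2  X_X_X_XX_X_X_XXX_
k=3  _X_X_XX_X_X_XXX_X
k=4  X_X_XX_X_X_XXX_X_
k=5  _X_XX_X_X_XXX_X_X
k=6  X_XX_X_X_XXX_X_X_
k=7  _XX_X_X_XXX_X_X_X
k=8  XX_X_X_XXX_X_X_X_
k=9  X_X_X_XXX_X_X_X_X
k=10  _X_X_XXX_X_X_X_XX
k=11  X_X_XXX_X_X_X_XX_
k=12  _X_XXX_X_X_X_XX_X
k=13  X_XXX_X_X_X_XX_X_
k=14  _XXX_X_X_X_XX_X_X
k=15  XXX_X_X_X_XX_X_X_

1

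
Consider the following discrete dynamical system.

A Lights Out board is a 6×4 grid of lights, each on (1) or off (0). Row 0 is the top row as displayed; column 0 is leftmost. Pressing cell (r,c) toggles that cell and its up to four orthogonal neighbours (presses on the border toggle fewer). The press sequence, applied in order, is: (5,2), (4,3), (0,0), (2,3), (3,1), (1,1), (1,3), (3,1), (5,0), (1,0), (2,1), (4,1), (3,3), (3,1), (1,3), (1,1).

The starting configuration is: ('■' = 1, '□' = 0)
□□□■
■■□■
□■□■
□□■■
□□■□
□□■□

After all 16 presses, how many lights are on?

0) □□□■
■■□■
□■□■
□□■■
□□■□
□□■□
1) □□□■
■■□■
□■□■
□□■■
□□□□
□■□■
2) □□□■
■■□■
□■□■
□□■□
□□■■
□■□□
3) ■■□■
□■□■
□■□■
□□■□
□□■■
□■□□
4) ■■□■
□■□□
□■■□
□□■■
□□■■
□■□□
5) ■■□■
□■□□
□□■□
■■□■
□■■■
□■□□
6) ■□□■
■□■□
□■■□
■■□■
□■■■
□■□□
7) ■□□□
■□□■
□■■■
■■□■
□■■■
□■□□
8) ■□□□
■□□■
□□■■
□□■■
□□■■
□■□□
9) ■□□□
■□□■
□□■■
□□■■
■□■■
■□□□
10) □□□□
□■□■
■□■■
□□■■
■□■■
■□□□
11) □□□□
□□□■
□■□■
□■■■
■□■■
■□□□
12) □□□□
□□□■
□■□■
□□■■
□■□■
■■□□
13) □□□□
□□□■
□■□□
□□□□
□■□□
■■□□
14) □□□□
□□□■
□□□□
■■■□
□□□□
■■□□
15) □□□■
□□■□
□□□■
■■■□
□□□□
■■□□
16) □■□■
■■□□
□■□■
■■■□
□□□□
■■□□

11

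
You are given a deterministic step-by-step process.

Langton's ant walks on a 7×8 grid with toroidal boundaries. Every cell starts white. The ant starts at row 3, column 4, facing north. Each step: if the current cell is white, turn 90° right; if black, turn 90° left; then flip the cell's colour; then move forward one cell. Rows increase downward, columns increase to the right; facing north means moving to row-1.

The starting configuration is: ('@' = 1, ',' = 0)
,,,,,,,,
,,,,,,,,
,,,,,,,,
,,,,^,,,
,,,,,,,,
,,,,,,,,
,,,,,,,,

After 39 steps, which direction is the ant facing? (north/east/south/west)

east

t=0: ,,,,,,,,
,,,,,,,,
,,,,,,,,
,,,,^,,,
,,,,,,,,
,,,,,,,,
,,,,,,,,
t=1: ,,,,,,,,
,,,,,,,,
,,,,,,,,
,,,,@>,,
,,,,,,,,
,,,,,,,,
,,,,,,,,
t=2: ,,,,,,,,
,,,,,,,,
,,,,,,,,
,,,,@@,,
,,,,,v,,
,,,,,,,,
,,,,,,,,
t=3: ,,,,,,,,
,,,,,,,,
,,,,,,,,
,,,,@@,,
,,,,<@,,
,,,,,,,,
,,,,,,,,
t=4: ,,,,,,,,
,,,,,,,,
,,,,,,,,
,,,,^@,,
,,,,@@,,
,,,,,,,,
,,,,,,,,
t=5: ,,,,,,,,
,,,,,,,,
,,,,,,,,
,,,<,@,,
,,,,@@,,
,,,,,,,,
,,,,,,,,
t=6: ,,,,,,,,
,,,,,,,,
,,,^,,,,
,,,@,@,,
,,,,@@,,
,,,,,,,,
,,,,,,,,
t=7: ,,,,,,,,
,,,,,,,,
,,,@>,,,
,,,@,@,,
,,,,@@,,
,,,,,,,,
,,,,,,,,
t=8: ,,,,,,,,
,,,,,,,,
,,,@@,,,
,,,@v@,,
,,,,@@,,
,,,,,,,,
,,,,,,,,
t=9: ,,,,,,,,
,,,,,,,,
,,,@@,,,
,,,<@@,,
,,,,@@,,
,,,,,,,,
,,,,,,,,
t=10: ,,,,,,,,
,,,,,,,,
,,,@@,,,
,,,,@@,,
,,,v@@,,
,,,,,,,,
,,,,,,,,
t=11: ,,,,,,,,
,,,,,,,,
,,,@@,,,
,,,,@@,,
,,<@@@,,
,,,,,,,,
,,,,,,,,
t=12: ,,,,,,,,
,,,,,,,,
,,,@@,,,
,,^,@@,,
,,@@@@,,
,,,,,,,,
,,,,,,,,
t=13: ,,,,,,,,
,,,,,,,,
,,,@@,,,
,,@>@@,,
,,@@@@,,
,,,,,,,,
,,,,,,,,
t=14: ,,,,,,,,
,,,,,,,,
,,,@@,,,
,,@@@@,,
,,@v@@,,
,,,,,,,,
,,,,,,,,
t=15: ,,,,,,,,
,,,,,,,,
,,,@@,,,
,,@@@@,,
,,@,>@,,
,,,,,,,,
,,,,,,,,
t=16: ,,,,,,,,
,,,,,,,,
,,,@@,,,
,,@@^@,,
,,@,,@,,
,,,,,,,,
,,,,,,,,
t=17: ,,,,,,,,
,,,,,,,,
,,,@@,,,
,,@<,@,,
,,@,,@,,
,,,,,,,,
,,,,,,,,
t=18: ,,,,,,,,
,,,,,,,,
,,,@@,,,
,,@,,@,,
,,@v,@,,
,,,,,,,,
,,,,,,,,
t=19: ,,,,,,,,
,,,,,,,,
,,,@@,,,
,,@,,@,,
,,<@,@,,
,,,,,,,,
,,,,,,,,
t=20: ,,,,,,,,
,,,,,,,,
,,,@@,,,
,,@,,@,,
,,,@,@,,
,,v,,,,,
,,,,,,,,
t=21: ,,,,,,,,
,,,,,,,,
,,,@@,,,
,,@,,@,,
,,,@,@,,
,<@,,,,,
,,,,,,,,
t=22: ,,,,,,,,
,,,,,,,,
,,,@@,,,
,,@,,@,,
,^,@,@,,
,@@,,,,,
,,,,,,,,
t=23: ,,,,,,,,
,,,,,,,,
,,,@@,,,
,,@,,@,,
,@>@,@,,
,@@,,,,,
,,,,,,,,
t=24: ,,,,,,,,
,,,,,,,,
,,,@@,,,
,,@,,@,,
,@@@,@,,
,@v,,,,,
,,,,,,,,
t=25: ,,,,,,,,
,,,,,,,,
,,,@@,,,
,,@,,@,,
,@@@,@,,
,@,>,,,,
,,,,,,,,
t=26: ,,,,,,,,
,,,,,,,,
,,,@@,,,
,,@,,@,,
,@@@,@,,
,@,@,,,,
,,,v,,,,
t=27: ,,,,,,,,
,,,,,,,,
,,,@@,,,
,,@,,@,,
,@@@,@,,
,@,@,,,,
,,<@,,,,
t=28: ,,,,,,,,
,,,,,,,,
,,,@@,,,
,,@,,@,,
,@@@,@,,
,@^@,,,,
,,@@,,,,
t=29: ,,,,,,,,
,,,,,,,,
,,,@@,,,
,,@,,@,,
,@@@,@,,
,@@>,,,,
,,@@,,,,
t=30: ,,,,,,,,
,,,,,,,,
,,,@@,,,
,,@,,@,,
,@@^,@,,
,@@,,,,,
,,@@,,,,
t=31: ,,,,,,,,
,,,,,,,,
,,,@@,,,
,,@,,@,,
,@<,,@,,
,@@,,,,,
,,@@,,,,
t=32: ,,,,,,,,
,,,,,,,,
,,,@@,,,
,,@,,@,,
,@,,,@,,
,@v,,,,,
,,@@,,,,
t=33: ,,,,,,,,
,,,,,,,,
,,,@@,,,
,,@,,@,,
,@,,,@,,
,@,>,,,,
,,@@,,,,
t=34: ,,,,,,,,
,,,,,,,,
,,,@@,,,
,,@,,@,,
,@,,,@,,
,@,@,,,,
,,@v,,,,
t=35: ,,,,,,,,
,,,,,,,,
,,,@@,,,
,,@,,@,,
,@,,,@,,
,@,@,,,,
,,@,>,,,
t=36: ,,,,v,,,
,,,,,,,,
,,,@@,,,
,,@,,@,,
,@,,,@,,
,@,@,,,,
,,@,@,,,
t=37: ,,,<@,,,
,,,,,,,,
,,,@@,,,
,,@,,@,,
,@,,,@,,
,@,@,,,,
,,@,@,,,
t=38: ,,,@@,,,
,,,,,,,,
,,,@@,,,
,,@,,@,,
,@,,,@,,
,@,@,,,,
,,@^@,,,
t=39: ,,,@@,,,
,,,,,,,,
,,,@@,,,
,,@,,@,,
,@,,,@,,
,@,@,,,,
,,@@>,,,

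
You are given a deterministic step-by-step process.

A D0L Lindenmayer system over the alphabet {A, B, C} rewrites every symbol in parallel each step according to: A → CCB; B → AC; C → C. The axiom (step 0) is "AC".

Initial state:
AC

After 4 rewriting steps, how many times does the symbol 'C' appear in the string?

step 0: AC
step 1: CCBC
step 2: CCACC
step 3: CCCCBCC
step 4: CCCCACCC

7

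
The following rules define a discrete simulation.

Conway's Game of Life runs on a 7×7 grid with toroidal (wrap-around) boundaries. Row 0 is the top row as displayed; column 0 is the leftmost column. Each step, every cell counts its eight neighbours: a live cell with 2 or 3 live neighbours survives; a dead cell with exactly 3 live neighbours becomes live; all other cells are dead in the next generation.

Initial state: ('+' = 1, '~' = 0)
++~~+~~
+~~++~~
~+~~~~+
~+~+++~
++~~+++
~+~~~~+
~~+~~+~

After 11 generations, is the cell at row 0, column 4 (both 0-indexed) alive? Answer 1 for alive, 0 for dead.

1

t=0: ++~~+~~
+~~++~~
~+~~~~+
~+~+++~
++~~+++
~+~~~~+
~~+~~+~
t=1: +++~+++
~~+++++
~+~~~~+
~+~+~~~
~+~+~~~
~++~+~~
~~+~~++
t=2: ~~~~~~~
~~~~~~~
~+~~~~+
~+~~~~~
++~++~~
++~~++~
~~~~~~~
t=3: ~~~~~~~
~~~~~~~
+~~~~~~
~+~~~~~
~~~++++
+++++++
~~~~~~~
t=4: ~~~~~~~
~~~~~~~
~~~~~~~
+~~~+++
~~~~~~~
+++~~~~
+++++++
t=5: +++++++
~~~~~~~
~~~~~++
~~~~~++
~~~~~+~
~~~~++~
~~~++++
t=6: +++~~~~
~+++~~~
~~~~~++
~~~~+~~
~~~~~~~
~~~+~~~
~+~~~~~
t=7: +~~+~~~
~~~+~~+
~~++++~
~~~~~+~
~~~~~~~
~~~~~~~
++~~~~~
t=8: +++~~~+
~~~~~++
~~++~++
~~~+~+~
~~~~~~~
~~~~~~~
++~~~~~
t=9: ~~+~~+~
~~~++~~
~~++~~~
~~++~++
~~~~~~~
~~~~~~~
~~+~~~+
t=10: ~~+~++~
~~~~+~~
~~~~~+~
~~+++~~
~~~~~~~
~~~~~~~
~~~~~~~
t=11: ~~~+++~
~~~++~~
~~~~~+~
~~~++~~
~~~+~~~
~~~~~~~
~~~~~~~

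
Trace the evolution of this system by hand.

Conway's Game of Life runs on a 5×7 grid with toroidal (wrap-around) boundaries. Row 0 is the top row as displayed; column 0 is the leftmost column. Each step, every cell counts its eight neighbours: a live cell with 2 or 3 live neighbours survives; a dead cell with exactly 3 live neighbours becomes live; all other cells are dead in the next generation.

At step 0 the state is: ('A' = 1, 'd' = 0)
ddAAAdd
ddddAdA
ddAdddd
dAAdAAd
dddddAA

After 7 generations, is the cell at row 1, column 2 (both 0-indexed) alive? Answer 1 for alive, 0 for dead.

0) ddAAAdd
ddddAdA
ddAdddd
dAAdAAd
dddddAA
1) dddAAdA
ddAdAAd
dAAdAdd
dAAAAAA
dAddddA
2) AdAAAdA
dAAdddd
AdddddA
ddddAdA
dAddddA
3) dddAdAA
ddAddAd
AAdddAA
ddddddA
dAAdAdA
4) AAdAddA
dAAdddd
AAdddAd
ddAdddd
ddAAAdA
5) ddddAAA
ddddddd
Adddddd
AdAdAAA
ddddAAA
6) ddddAdA
dddddAA
AAdddAd
AAdAAdd
ddddddd
7) ddddddA
ddddAdd
dAAddAd
AAAdAdA
AddAAAd

0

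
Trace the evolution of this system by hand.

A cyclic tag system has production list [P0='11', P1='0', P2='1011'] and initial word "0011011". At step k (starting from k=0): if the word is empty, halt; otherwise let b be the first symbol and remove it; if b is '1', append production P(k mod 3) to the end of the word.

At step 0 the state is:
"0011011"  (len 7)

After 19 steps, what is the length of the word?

gen 0: "0011011"  (len 7)
gen 1: "011011"  (len 6)
gen 2: "11011"  (len 5)
gen 3: "10111011"  (len 8)
gen 4: "011101111"  (len 9)
gen 5: "11101111"  (len 8)
gen 6: "11011111011"  (len 11)
gen 7: "101111101111"  (len 12)
gen 8: "011111011110"  (len 12)
gen 9: "11111011110"  (len 11)
gen 10: "111101111011"  (len 12)
gen 11: "111011110110"  (len 12)
gen 12: "110111101101011"  (len 15)
gen 13: "1011110110101111"  (len 16)
gen 14: "0111101101011110"  (len 16)
gen 15: "111101101011110"  (len 15)
gen 16: "1110110101111011"  (len 16)
gen 17: "1101101011110110"  (len 16)
gen 18: "1011010111101101011"  (len 19)
gen 19: "01101011110110101111"  (len 20)

20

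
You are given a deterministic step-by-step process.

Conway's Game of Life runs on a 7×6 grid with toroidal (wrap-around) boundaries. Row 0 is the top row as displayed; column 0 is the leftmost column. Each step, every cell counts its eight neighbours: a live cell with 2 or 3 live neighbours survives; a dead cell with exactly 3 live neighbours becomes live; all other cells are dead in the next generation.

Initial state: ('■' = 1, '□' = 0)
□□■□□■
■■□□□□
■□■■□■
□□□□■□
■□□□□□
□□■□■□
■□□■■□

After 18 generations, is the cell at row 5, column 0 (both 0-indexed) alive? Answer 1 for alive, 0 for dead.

1

k=0  □□■□□■
■■□□□□
■□■■□■
□□□□■□
■□□□□□
□□■□■□
■□□■■□
k=1  □□■■■■
□□□■■□
■□■■■■
■■□■■□
□□□■□■
□■□□■□
□■■□■□
k=2  □■□□□■
■■□□□□
■□□□□□
□■□□□□
□■□■□■
■■□□■■
■■□□□□
k=3  □□■□□■
□■□□□■
■□□□□□
□■■□□□
□■□□□■
□□□□■□
□□■□■□
k=4  ■■■■■■
□■□□□■
■□■□□□
□■■□□□
■■■□□□
□□□■■■
□□□□■■
k=5  □■■■□□
□□□□□□
■□■□□□
□□□■□□
■□□□■■
□■■■□□
□■□□□□
k=6  □■■□□□
□□□■□□
□□□□□□
■■□■■□
■■□□■■
□■■■■■
■□□□□□
k=7  □■■□□□
□□■□□□
□□■■■□
□■■■■□
□□□□□□
□□■■□□
■□□□■■
k=8  ■■■■□■
□□□□□□
□□□□■□
□■□□■□
□■□□■□
□□□■■■
■□□□■■
k=9  □■■■□□
■■■■■■
□□□□□□
□□□■■■
■□■□□□
□□□■□□
□□□□□□
k=10  □□□□□■
■□□□■■
□■□□□□
□□□■■■
□□■□□■
□□□□□□
□□□■□□
k=11  ■□□□□■
■□□□■■
□□□■□□
■□■■■■
□□□■□■
□□□□□□
□□□□□□
k=12  ■□□□■□
■□□□■□
□■■□□□
■□■□□■
■□■■□■
□□□□□□
□□□□□□
k=13  □□□□□□
■□□■□□
□□■■□□
□□□□■■
■□■■■■
□□□□□□
□□□□□□
k=14  □□□□□□
□□■■□□
□□■■□■
■■□□□□
■□□■□□
□□□■■■
□□□□□□
k=15  □□□□□□
□□■■■□
■□□■■□
■■□■■■
■■■■□□
□□□■■■
□□□□■□
k=16  □□□□■□
□□■□■■
■□□□□□
□□□□□□
□□□□□□
■■□□□■
□□□■■■
k=17  □□□□□□
□□□■■■
□□□□□■
□□□□□□
■□□□□□
■□□□□■
□□□■□□
k=18  □□□■□□
□□□□■■
□□□□□■
□□□□□□
■□□□□■
■□□□□■
□□□□□□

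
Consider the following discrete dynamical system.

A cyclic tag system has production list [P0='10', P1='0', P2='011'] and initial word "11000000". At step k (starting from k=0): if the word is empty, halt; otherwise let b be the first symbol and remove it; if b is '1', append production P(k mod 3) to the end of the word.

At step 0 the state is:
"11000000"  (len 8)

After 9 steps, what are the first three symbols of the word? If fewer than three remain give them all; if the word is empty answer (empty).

000

0) "11000000"  (len 8)
1) "100000010"  (len 9)
2) "000000100"  (len 9)
3) "00000100"  (len 8)
4) "0000100"  (len 7)
5) "000100"  (len 6)
6) "00100"  (len 5)
7) "0100"  (len 4)
8) "100"  (len 3)
9) "00011"  (len 5)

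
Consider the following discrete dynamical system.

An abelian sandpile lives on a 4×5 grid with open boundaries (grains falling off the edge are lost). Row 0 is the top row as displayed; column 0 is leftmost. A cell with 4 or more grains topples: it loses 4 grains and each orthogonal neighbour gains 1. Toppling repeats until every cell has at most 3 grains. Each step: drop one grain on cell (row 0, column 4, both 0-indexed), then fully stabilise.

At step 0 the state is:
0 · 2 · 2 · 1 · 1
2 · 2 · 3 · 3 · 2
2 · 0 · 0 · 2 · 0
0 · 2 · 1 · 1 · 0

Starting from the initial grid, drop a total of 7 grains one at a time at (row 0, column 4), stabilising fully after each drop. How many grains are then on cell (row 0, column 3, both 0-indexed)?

t=0: 0 · 2 · 2 · 1 · 1
2 · 2 · 3 · 3 · 2
2 · 0 · 0 · 2 · 0
0 · 2 · 1 · 1 · 0
t=1: 0 · 2 · 2 · 1 · 2
2 · 2 · 3 · 3 · 2
2 · 0 · 0 · 2 · 0
0 · 2 · 1 · 1 · 0
t=2: 0 · 2 · 2 · 1 · 3
2 · 2 · 3 · 3 · 2
2 · 0 · 0 · 2 · 0
0 · 2 · 1 · 1 · 0
t=3: 0 · 2 · 2 · 2 · 0
2 · 2 · 3 · 3 · 3
2 · 0 · 0 · 2 · 0
0 · 2 · 1 · 1 · 0
t=4: 0 · 2 · 2 · 2 · 1
2 · 2 · 3 · 3 · 3
2 · 0 · 0 · 2 · 0
0 · 2 · 1 · 1 · 0
t=5: 0 · 2 · 2 · 2 · 2
2 · 2 · 3 · 3 · 3
2 · 0 · 0 · 2 · 0
0 · 2 · 1 · 1 · 0
t=6: 0 · 2 · 2 · 2 · 3
2 · 2 · 3 · 3 · 3
2 · 0 · 0 · 2 · 0
0 · 2 · 1 · 1 · 0
t=7: 0 · 3 · 0 · 1 · 2
2 · 3 · 1 · 2 · 1
2 · 0 · 1 · 3 · 1
0 · 2 · 1 · 1 · 0

1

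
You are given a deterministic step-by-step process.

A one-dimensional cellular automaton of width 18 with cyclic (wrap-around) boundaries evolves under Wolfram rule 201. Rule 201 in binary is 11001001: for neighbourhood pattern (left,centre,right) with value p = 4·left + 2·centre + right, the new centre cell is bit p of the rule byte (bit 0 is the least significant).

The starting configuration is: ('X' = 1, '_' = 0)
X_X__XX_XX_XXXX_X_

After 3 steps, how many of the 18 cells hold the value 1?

14

step 0: X_X__XX_XX_XXXX_X_
step 1: _____XX_XX_XXXX___
step 2: XXXX_XX_XX_XXXX_XX
step 3: XXXX_XX_XX_XXXX_XX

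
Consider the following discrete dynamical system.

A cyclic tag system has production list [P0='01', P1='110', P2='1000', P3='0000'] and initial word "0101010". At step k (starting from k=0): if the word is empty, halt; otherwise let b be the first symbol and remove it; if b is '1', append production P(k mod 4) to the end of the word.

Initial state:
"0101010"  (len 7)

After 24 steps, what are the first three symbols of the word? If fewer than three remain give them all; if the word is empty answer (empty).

000

step 0: "0101010"  (len 7)
step 1: "101010"  (len 6)
step 2: "01010110"  (len 8)
step 3: "1010110"  (len 7)
step 4: "0101100000"  (len 10)
step 5: "101100000"  (len 9)
step 6: "01100000110"  (len 11)
step 7: "1100000110"  (len 10)
step 8: "1000001100000"  (len 13)
step 9: "00000110000001"  (len 14)
step 10: "0000110000001"  (len 13)
step 11: "000110000001"  (len 12)
step 12: "00110000001"  (len 11)
step 13: "0110000001"  (len 10)
step 14: "110000001"  (len 9)
step 15: "100000011000"  (len 12)
step 16: "000000110000000"  (len 15)
step 17: "00000110000000"  (len 14)
step 18: "0000110000000"  (len 13)
step 19: "000110000000"  (len 12)
step 20: "00110000000"  (len 11)
step 21: "0110000000"  (len 10)
step 22: "110000000"  (len 9)
step 23: "100000001000"  (len 12)
step 24: "000000010000000"  (len 15)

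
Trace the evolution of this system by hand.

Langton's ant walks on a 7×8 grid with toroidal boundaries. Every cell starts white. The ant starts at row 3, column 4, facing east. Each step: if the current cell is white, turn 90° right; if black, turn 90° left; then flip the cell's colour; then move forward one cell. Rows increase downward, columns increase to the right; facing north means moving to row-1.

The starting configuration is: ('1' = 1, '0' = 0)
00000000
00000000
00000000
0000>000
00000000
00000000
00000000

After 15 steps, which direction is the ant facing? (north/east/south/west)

gen 0: 00000000
00000000
00000000
0000>000
00000000
00000000
00000000
gen 1: 00000000
00000000
00000000
00001000
0000v000
00000000
00000000
gen 2: 00000000
00000000
00000000
00001000
000<1000
00000000
00000000
gen 3: 00000000
00000000
00000000
000^1000
00011000
00000000
00000000
gen 4: 00000000
00000000
00000000
0001>000
00011000
00000000
00000000
gen 5: 00000000
00000000
0000^000
00010000
00011000
00000000
00000000
gen 6: 00000000
00000000
00001>00
00010000
00011000
00000000
00000000
gen 7: 00000000
00000000
00001100
00010v00
00011000
00000000
00000000
gen 8: 00000000
00000000
00001100
0001<100
00011000
00000000
00000000
gen 9: 00000000
00000000
0000^100
00011100
00011000
00000000
00000000
gen 10: 00000000
00000000
000<0100
00011100
00011000
00000000
00000000
gen 11: 00000000
000^0000
00010100
00011100
00011000
00000000
00000000
gen 12: 00000000
0001>000
00010100
00011100
00011000
00000000
00000000
gen 13: 00000000
00011000
0001v100
00011100
00011000
00000000
00000000
gen 14: 00000000
00011000
000<1100
00011100
00011000
00000000
00000000
gen 15: 00000000
00011000
00001100
000v1100
00011000
00000000
00000000

south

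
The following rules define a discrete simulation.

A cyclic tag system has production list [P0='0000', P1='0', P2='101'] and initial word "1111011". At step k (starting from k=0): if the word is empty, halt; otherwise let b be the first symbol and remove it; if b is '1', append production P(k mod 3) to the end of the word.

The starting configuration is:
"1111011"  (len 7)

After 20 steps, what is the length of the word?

t=0: "1111011"  (len 7)
t=1: "1110110000"  (len 10)
t=2: "1101100000"  (len 10)
t=3: "101100000101"  (len 12)
t=4: "011000001010000"  (len 15)
t=5: "11000001010000"  (len 14)
t=6: "1000001010000101"  (len 16)
t=7: "0000010100001010000"  (len 19)
t=8: "000010100001010000"  (len 18)
t=9: "00010100001010000"  (len 17)
t=10: "0010100001010000"  (len 16)
t=11: "010100001010000"  (len 15)
t=12: "10100001010000"  (len 14)
t=13: "01000010100000000"  (len 17)
t=14: "1000010100000000"  (len 16)
t=15: "000010100000000101"  (len 18)
t=16: "00010100000000101"  (len 17)
t=17: "0010100000000101"  (len 16)
t=18: "010100000000101"  (len 15)
t=19: "10100000000101"  (len 14)
t=20: "01000000001010"  (len 14)

14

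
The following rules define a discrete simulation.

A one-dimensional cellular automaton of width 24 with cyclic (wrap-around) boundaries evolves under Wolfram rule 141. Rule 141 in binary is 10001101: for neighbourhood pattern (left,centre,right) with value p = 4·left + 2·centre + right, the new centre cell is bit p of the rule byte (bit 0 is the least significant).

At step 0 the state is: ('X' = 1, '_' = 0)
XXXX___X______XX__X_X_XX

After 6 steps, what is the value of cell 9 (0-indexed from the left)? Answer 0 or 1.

step 0: XXXX___X______XX__X_X_XX
step 1: XXX__X_X_XXXX_X___X_X_XX
step 2: XX___X_X_XXX__X_X_X_X_XX
step 3: X__X_X_X_XX___X_X_X_X_XX
step 4: ___X_X_X_X__X_X_X_X_X_XX
step 5: _X_X_X_X_X__X_X_X_X_X_X_
step 6: _X_X_X_X_X__X_X_X_X_X_X_

1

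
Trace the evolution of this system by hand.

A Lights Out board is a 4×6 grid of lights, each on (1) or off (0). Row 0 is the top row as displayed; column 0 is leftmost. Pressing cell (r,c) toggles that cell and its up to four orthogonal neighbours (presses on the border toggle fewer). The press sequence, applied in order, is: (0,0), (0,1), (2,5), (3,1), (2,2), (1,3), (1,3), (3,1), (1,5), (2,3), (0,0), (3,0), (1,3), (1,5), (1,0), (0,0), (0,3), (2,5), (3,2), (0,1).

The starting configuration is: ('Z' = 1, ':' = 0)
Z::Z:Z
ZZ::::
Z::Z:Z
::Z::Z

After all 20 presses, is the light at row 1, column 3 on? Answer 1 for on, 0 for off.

1

[0] Z::Z:Z
ZZ::::
Z::Z:Z
::Z::Z
[1] :Z:Z:Z
:Z::::
Z::Z:Z
::Z::Z
[2] Z:ZZ:Z
::::::
Z::Z:Z
::Z::Z
[3] Z:ZZ:Z
:::::Z
Z::ZZ:
::Z:::
[4] Z:ZZ:Z
:::::Z
ZZ:ZZ:
ZZ::::
[5] Z:ZZ:Z
::Z::Z
Z:Z:Z:
ZZZ:::
[6] Z:Z::Z
:::ZZZ
Z:ZZZ:
ZZZ:::
[7] Z:ZZ:Z
::Z::Z
Z:Z:Z:
ZZZ:::
[8] Z:ZZ:Z
::Z::Z
ZZZ:Z:
::::::
[9] Z:ZZ::
::Z:Z:
ZZZ:ZZ
::::::
[10] Z:ZZ::
::ZZZ:
ZZ:Z:Z
:::Z::
[11] :ZZZ::
Z:ZZZ:
ZZ:Z:Z
:::Z::
[12] :ZZZ::
Z:ZZZ:
:Z:Z:Z
ZZ:Z::
[13] :ZZ:::
Z:::::
:Z:::Z
ZZ:Z::
[14] :ZZ::Z
Z:::ZZ
:Z::::
ZZ:Z::
[15] ZZZ::Z
:Z::ZZ
ZZ::::
ZZ:Z::
[16] ::Z::Z
ZZ::ZZ
ZZ::::
ZZ:Z::
[17] :::ZZZ
ZZ:ZZZ
ZZ::::
ZZ:Z::
[18] :::ZZZ
ZZ:ZZ:
ZZ::ZZ
ZZ:Z:Z
[19] :::ZZZ
ZZ:ZZ:
ZZZ:ZZ
Z:Z::Z
[20] ZZZZZZ
Z::ZZ:
ZZZ:ZZ
Z:Z::Z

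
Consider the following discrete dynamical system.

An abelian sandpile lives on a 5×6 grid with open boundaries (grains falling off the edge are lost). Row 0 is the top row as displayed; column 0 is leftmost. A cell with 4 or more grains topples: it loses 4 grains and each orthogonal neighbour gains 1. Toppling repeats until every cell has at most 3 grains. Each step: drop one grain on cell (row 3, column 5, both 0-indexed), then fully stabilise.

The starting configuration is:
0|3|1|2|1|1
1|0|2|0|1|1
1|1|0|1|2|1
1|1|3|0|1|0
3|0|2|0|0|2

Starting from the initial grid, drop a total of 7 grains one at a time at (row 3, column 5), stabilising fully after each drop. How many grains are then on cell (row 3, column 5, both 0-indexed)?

3

step 0: 0|3|1|2|1|1
1|0|2|0|1|1
1|1|0|1|2|1
1|1|3|0|1|0
3|0|2|0|0|2
step 1: 0|3|1|2|1|1
1|0|2|0|1|1
1|1|0|1|2|1
1|1|3|0|1|1
3|0|2|0|0|2
step 2: 0|3|1|2|1|1
1|0|2|0|1|1
1|1|0|1|2|1
1|1|3|0|1|2
3|0|2|0|0|2
step 3: 0|3|1|2|1|1
1|0|2|0|1|1
1|1|0|1|2|1
1|1|3|0|1|3
3|0|2|0|0|2
step 4: 0|3|1|2|1|1
1|0|2|0|1|1
1|1|0|1|2|2
1|1|3|0|2|0
3|0|2|0|0|3
step 5: 0|3|1|2|1|1
1|0|2|0|1|1
1|1|0|1|2|2
1|1|3|0|2|1
3|0|2|0|0|3
step 6: 0|3|1|2|1|1
1|0|2|0|1|1
1|1|0|1|2|2
1|1|3|0|2|2
3|0|2|0|0|3
step 7: 0|3|1|2|1|1
1|0|2|0|1|1
1|1|0|1|2|2
1|1|3|0|2|3
3|0|2|0|0|3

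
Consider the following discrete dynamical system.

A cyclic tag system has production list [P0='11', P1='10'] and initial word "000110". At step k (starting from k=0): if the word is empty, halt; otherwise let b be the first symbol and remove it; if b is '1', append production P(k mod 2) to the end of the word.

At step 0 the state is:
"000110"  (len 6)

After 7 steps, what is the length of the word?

5

[0] "000110"  (len 6)
[1] "00110"  (len 5)
[2] "0110"  (len 4)
[3] "110"  (len 3)
[4] "1010"  (len 4)
[5] "01011"  (len 5)
[6] "1011"  (len 4)
[7] "01111"  (len 5)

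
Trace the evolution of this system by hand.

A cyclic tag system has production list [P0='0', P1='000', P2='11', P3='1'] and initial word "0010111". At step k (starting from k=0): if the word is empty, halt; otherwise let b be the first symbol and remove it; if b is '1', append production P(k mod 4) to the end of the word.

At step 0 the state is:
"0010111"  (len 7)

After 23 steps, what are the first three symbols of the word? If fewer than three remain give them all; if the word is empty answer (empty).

000

[0] "0010111"  (len 7)
[1] "010111"  (len 6)
[2] "10111"  (len 5)
[3] "011111"  (len 6)
[4] "11111"  (len 5)
[5] "11110"  (len 5)
[6] "1110000"  (len 7)
[7] "11000011"  (len 8)
[8] "10000111"  (len 8)
[9] "00001110"  (len 8)
[10] "0001110"  (len 7)
[11] "001110"  (len 6)
[12] "01110"  (len 5)
[13] "1110"  (len 4)
[14] "110000"  (len 6)
[15] "1000011"  (len 7)
[16] "0000111"  (len 7)
[17] "000111"  (len 6)
[18] "00111"  (len 5)
[19] "0111"  (len 4)
[20] "111"  (len 3)
[21] "110"  (len 3)
[22] "10000"  (len 5)
[23] "000011"  (len 6)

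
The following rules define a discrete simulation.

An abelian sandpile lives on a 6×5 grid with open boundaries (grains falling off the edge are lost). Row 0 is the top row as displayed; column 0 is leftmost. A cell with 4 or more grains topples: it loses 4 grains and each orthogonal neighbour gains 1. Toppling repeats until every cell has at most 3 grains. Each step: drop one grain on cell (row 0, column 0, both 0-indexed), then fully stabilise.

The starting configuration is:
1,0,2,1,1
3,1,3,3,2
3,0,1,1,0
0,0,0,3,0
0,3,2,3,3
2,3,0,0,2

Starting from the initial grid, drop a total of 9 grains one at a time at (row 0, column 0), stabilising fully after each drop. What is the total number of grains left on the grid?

[0] 1,0,2,1,1
3,1,3,3,2
3,0,1,1,0
0,0,0,3,0
0,3,2,3,3
2,3,0,0,2
[1] 2,0,2,1,1
3,1,3,3,2
3,0,1,1,0
0,0,0,3,0
0,3,2,3,3
2,3,0,0,2
[2] 3,0,2,1,1
3,1,3,3,2
3,0,1,1,0
0,0,0,3,0
0,3,2,3,3
2,3,0,0,2
[3] 1,1,2,1,1
1,2,3,3,2
0,1,1,1,0
1,0,0,3,0
0,3,2,3,3
2,3,0,0,2
[4] 2,1,2,1,1
1,2,3,3,2
0,1,1,1,0
1,0,0,3,0
0,3,2,3,3
2,3,0,0,2
[5] 3,1,2,1,1
1,2,3,3,2
0,1,1,1,0
1,0,0,3,0
0,3,2,3,3
2,3,0,0,2
[6] 0,2,2,1,1
2,2,3,3,2
0,1,1,1,0
1,0,0,3,0
0,3,2,3,3
2,3,0,0,2
[7] 1,2,2,1,1
2,2,3,3,2
0,1,1,1,0
1,0,0,3,0
0,3,2,3,3
2,3,0,0,2
[8] 2,2,2,1,1
2,2,3,3,2
0,1,1,1,0
1,0,0,3,0
0,3,2,3,3
2,3,0,0,2
[9] 3,2,2,1,1
2,2,3,3,2
0,1,1,1,0
1,0,0,3,0
0,3,2,3,3
2,3,0,0,2

46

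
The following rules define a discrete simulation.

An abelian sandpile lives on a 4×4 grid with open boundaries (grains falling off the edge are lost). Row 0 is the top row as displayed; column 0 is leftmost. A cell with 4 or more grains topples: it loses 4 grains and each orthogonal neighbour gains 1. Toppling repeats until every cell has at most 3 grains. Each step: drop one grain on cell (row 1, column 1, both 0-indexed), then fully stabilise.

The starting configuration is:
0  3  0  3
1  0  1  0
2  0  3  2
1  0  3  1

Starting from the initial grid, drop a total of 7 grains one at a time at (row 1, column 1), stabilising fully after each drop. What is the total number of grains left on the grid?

26

[0] 0  3  0  3
1  0  1  0
2  0  3  2
1  0  3  1
[1] 0  3  0  3
1  1  1  0
2  0  3  2
1  0  3  1
[2] 0  3  0  3
1  2  1  0
2  0  3  2
1  0  3  1
[3] 0  3  0  3
1  3  1  0
2  0  3  2
1  0  3  1
[4] 1  0  1  3
2  1  2  0
2  1  3  2
1  0  3  1
[5] 1  0  1  3
2  2  2  0
2  1  3  2
1  0  3  1
[6] 1  0  1  3
2  3  2  0
2  1  3  2
1  0  3  1
[7] 1  1  1  3
3  0  3  0
2  2  3  2
1  0  3  1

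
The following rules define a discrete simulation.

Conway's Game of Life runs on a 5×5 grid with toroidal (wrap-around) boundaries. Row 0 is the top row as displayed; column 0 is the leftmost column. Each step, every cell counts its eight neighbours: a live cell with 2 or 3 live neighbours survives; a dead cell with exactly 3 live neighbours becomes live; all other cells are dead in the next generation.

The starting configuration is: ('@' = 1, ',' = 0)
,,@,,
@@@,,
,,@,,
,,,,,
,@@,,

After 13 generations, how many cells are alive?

step 0: ,,@,,
@@@,,
,,@,,
,,,,,
,@@,,
step 1: @,,@,
,,@@,
,,@,,
,@@,,
,@@,,
step 2: ,,,@@
,@@@@
,,,,,
,,,@,
@,,@,
step 3: ,@,,,
@,@,@
,,,,@
,,,,@
,,@@,
step 4: @@,,@
@@,@@
,,,,@
,,,,@
,,@@,
step 5: ,,,,,
,@@@,
,,,,,
,,,,@
,@@@,
step 6: ,,,,,
,,@,,
,,@@,
,,@@,
,,@@,
step 7: ,,@@,
,,@@,
,@,,,
,@,,@
,,@@,
step 8: ,@,,@
,@,@,
@@,@,
@@,@,
,@,,@
step 9: ,@,@@
,@,@,
,,,@,
,,,@,
,@,@@
step 10: ,@,,,
@,,@,
,,,@@
,,,@,
,,,,,
step 11: ,,,,,
@,@@,
,,@@,
,,,@@
,,,,,
step 12: ,,,,,
,@@@@
,@,,,
,,@@@
,,,,,
step 13: ,,@@,
@@@@,
,@,,,
,,@@,
,,,@,

10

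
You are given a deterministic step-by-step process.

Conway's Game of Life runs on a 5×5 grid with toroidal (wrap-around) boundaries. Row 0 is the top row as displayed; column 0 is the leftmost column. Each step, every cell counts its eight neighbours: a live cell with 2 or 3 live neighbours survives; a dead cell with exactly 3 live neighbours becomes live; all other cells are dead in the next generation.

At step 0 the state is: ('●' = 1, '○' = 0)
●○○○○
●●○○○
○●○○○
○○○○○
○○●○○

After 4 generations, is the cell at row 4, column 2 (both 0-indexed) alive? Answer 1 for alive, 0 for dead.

0) ●○○○○
●●○○○
○●○○○
○○○○○
○○●○○
1) ●○○○○
●●○○○
●●○○○
○○○○○
○○○○○
2) ●●○○○
○○○○●
●●○○○
○○○○○
○○○○○
3) ●○○○○
○○○○●
●○○○○
○○○○○
○○○○○
4) ○○○○○
●○○○●
○○○○○
○○○○○
○○○○○

0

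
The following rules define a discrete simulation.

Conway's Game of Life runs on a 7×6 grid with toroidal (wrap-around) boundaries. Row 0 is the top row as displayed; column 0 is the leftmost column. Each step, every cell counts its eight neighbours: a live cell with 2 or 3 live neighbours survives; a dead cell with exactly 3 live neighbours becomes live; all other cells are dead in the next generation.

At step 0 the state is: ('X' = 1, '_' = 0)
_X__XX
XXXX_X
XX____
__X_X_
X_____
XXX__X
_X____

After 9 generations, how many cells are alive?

t=0: _X__XX
XXXX_X
XX____
__X_X_
X_____
XXX__X
_X____
t=1: ___XXX
___X__
____X_
X____X
X_XX__
__X__X
____X_
t=2: ___X_X
___X_X
____XX
XX_XXX
X_XXX_
_XX_XX
______
t=3: ______
X__X_X
__X___
_X____
______
XXX_XX
X_XX_X
t=4: _XXX__
______
XXX___
______
__X__X
__X_X_
__XX__
t=5: _X_X__
X__X__
_X____
X_X___
___X__
_XX_X_
____X_
t=6: __XXX_
XX____
XXX___
_XX___
___X__
__X_X_
_X__X_
t=7: X_XXXX
X____X
______
X__X__
_X_X__
__X_X_
_X__XX
t=8: __XX__
XX_X__
X____X
__X___
_X_XX_
XXX_XX
_X____
t=9: X__X__
XX_XXX
X_X__X
XXXXXX
____X_
____XX
____XX

21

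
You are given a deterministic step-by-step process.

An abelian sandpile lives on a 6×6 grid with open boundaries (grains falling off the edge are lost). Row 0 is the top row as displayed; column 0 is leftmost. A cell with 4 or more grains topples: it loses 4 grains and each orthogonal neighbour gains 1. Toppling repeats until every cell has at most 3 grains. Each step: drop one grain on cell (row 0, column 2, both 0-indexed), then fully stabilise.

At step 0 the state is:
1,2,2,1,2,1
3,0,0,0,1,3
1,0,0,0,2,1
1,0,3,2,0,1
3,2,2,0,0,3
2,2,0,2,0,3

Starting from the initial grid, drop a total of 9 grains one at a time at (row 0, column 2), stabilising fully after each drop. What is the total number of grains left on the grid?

gen 0: 1,2,2,1,2,1
3,0,0,0,1,3
1,0,0,0,2,1
1,0,3,2,0,1
3,2,2,0,0,3
2,2,0,2,0,3
gen 1: 1,2,3,1,2,1
3,0,0,0,1,3
1,0,0,0,2,1
1,0,3,2,0,1
3,2,2,0,0,3
2,2,0,2,0,3
gen 2: 1,3,0,2,2,1
3,0,1,0,1,3
1,0,0,0,2,1
1,0,3,2,0,1
3,2,2,0,0,3
2,2,0,2,0,3
gen 3: 1,3,1,2,2,1
3,0,1,0,1,3
1,0,0,0,2,1
1,0,3,2,0,1
3,2,2,0,0,3
2,2,0,2,0,3
gen 4: 1,3,2,2,2,1
3,0,1,0,1,3
1,0,0,0,2,1
1,0,3,2,0,1
3,2,2,0,0,3
2,2,0,2,0,3
gen 5: 1,3,3,2,2,1
3,0,1,0,1,3
1,0,0,0,2,1
1,0,3,2,0,1
3,2,2,0,0,3
2,2,0,2,0,3
gen 6: 2,0,1,3,2,1
3,1,2,0,1,3
1,0,0,0,2,1
1,0,3,2,0,1
3,2,2,0,0,3
2,2,0,2,0,3
gen 7: 2,0,2,3,2,1
3,1,2,0,1,3
1,0,0,0,2,1
1,0,3,2,0,1
3,2,2,0,0,3
2,2,0,2,0,3
gen 8: 2,0,3,3,2,1
3,1,2,0,1,3
1,0,0,0,2,1
1,0,3,2,0,1
3,2,2,0,0,3
2,2,0,2,0,3
gen 9: 2,1,1,0,3,1
3,1,3,1,1,3
1,0,0,0,2,1
1,0,3,2,0,1
3,2,2,0,0,3
2,2,0,2,0,3

50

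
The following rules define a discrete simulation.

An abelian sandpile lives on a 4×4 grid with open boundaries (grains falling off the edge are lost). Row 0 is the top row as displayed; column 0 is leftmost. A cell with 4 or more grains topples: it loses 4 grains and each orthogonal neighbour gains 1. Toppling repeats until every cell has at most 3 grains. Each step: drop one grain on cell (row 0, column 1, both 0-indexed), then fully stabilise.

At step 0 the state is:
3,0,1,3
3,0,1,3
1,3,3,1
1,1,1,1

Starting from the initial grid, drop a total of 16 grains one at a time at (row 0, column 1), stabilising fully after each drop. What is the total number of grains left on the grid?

step 0: 3,0,1,3
3,0,1,3
1,3,3,1
1,1,1,1
step 1: 3,1,1,3
3,0,1,3
1,3,3,1
1,1,1,1
step 2: 3,2,1,3
3,0,1,3
1,3,3,1
1,1,1,1
step 3: 3,3,1,3
3,0,1,3
1,3,3,1
1,1,1,1
step 4: 1,1,2,3
0,2,1,3
2,3,3,1
1,1,1,1
step 5: 1,2,2,3
0,2,1,3
2,3,3,1
1,1,1,1
step 6: 1,3,2,3
0,2,1,3
2,3,3,1
1,1,1,1
step 7: 2,0,3,3
0,3,1,3
2,3,3,1
1,1,1,1
step 8: 2,1,3,3
0,3,1,3
2,3,3,1
1,1,1,1
step 9: 2,2,3,3
0,3,1,3
2,3,3,1
1,1,1,1
step 10: 2,3,3,3
0,3,1,3
2,3,3,1
1,1,1,1
step 11: 3,2,2,1
1,2,1,1
3,1,1,3
1,2,2,1
step 12: 3,3,2,1
1,2,1,1
3,1,1,3
1,2,2,1
step 13: 0,1,3,1
2,3,1,1
3,1,1,3
1,2,2,1
step 14: 0,2,3,1
2,3,1,1
3,1,1,3
1,2,2,1
step 15: 0,3,3,1
2,3,1,1
3,1,1,3
1,2,2,1
step 16: 1,2,0,2
3,0,3,1
3,2,1,3
1,2,2,1

27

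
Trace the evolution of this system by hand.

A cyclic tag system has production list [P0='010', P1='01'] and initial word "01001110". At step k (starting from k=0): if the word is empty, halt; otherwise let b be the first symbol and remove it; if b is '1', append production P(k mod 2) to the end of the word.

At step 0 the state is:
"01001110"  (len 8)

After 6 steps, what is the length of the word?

t=0: "01001110"  (len 8)
t=1: "1001110"  (len 7)
t=2: "00111001"  (len 8)
t=3: "0111001"  (len 7)
t=4: "111001"  (len 6)
t=5: "11001010"  (len 8)
t=6: "100101001"  (len 9)

9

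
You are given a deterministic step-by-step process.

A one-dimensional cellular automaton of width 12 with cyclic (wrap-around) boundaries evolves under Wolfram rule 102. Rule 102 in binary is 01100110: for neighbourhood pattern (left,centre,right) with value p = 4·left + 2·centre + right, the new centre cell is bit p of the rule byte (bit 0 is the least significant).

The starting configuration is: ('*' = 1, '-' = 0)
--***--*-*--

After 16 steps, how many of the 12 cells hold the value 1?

8

step 0: --***--*-*--
step 1: -*--*-****--
step 2: **-***---*--
step 3: -**--*--**-*
step 4: *-*-**-*-***
step 5: ****-****---
step 6: ---**---*--*
step 7: --*-*--**-**
step 8: -****-*-**-*
step 9: *---****-***
step 10: *--*---**---
step 11: *-**--*-*--*
step 12: **-*-****-*-
step 13: -****---****
step 14: *---*--*---*
step 15: *--**-**--*-
step 16: *-*-**-*-***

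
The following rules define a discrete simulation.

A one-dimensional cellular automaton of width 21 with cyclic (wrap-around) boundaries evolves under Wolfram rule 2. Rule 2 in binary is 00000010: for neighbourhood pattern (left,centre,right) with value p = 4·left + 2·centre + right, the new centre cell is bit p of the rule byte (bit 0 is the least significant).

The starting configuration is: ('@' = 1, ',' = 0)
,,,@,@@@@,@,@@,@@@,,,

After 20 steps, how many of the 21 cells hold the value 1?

1

t=0: ,,,@,@@@@,@,@@,@@@,,,
t=1: ,,@,,,,,,,,,,,,,,,,,,
t=2: ,@,,,,,,,,,,,,,,,,,,,
t=3: @,,,,,,,,,,,,,,,,,,,,
t=4: ,,,,,,,,,,,,,,,,,,,,@
t=5: ,,,,,,,,,,,,,,,,,,,@,
t=6: ,,,,,,,,,,,,,,,,,,@,,
t=7: ,,,,,,,,,,,,,,,,,@,,,
t=8: ,,,,,,,,,,,,,,,,@,,,,
t=9: ,,,,,,,,,,,,,,,@,,,,,
t=10: ,,,,,,,,,,,,,,@,,,,,,
t=11: ,,,,,,,,,,,,,@,,,,,,,
t=12: ,,,,,,,,,,,,@,,,,,,,,
t=13: ,,,,,,,,,,,@,,,,,,,,,
t=14: ,,,,,,,,,,@,,,,,,,,,,
t=15: ,,,,,,,,,@,,,,,,,,,,,
t=16: ,,,,,,,,@,,,,,,,,,,,,
t=17: ,,,,,,,@,,,,,,,,,,,,,
t=18: ,,,,,,@,,,,,,,,,,,,,,
t=19: ,,,,,@,,,,,,,,,,,,,,,
t=20: ,,,,@,,,,,,,,,,,,,,,,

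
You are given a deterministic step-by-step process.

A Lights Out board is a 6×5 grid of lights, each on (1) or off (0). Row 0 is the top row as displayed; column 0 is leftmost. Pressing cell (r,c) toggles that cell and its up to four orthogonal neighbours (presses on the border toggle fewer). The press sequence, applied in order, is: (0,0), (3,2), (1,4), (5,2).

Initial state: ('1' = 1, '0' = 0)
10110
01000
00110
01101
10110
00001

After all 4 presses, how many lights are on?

gen 0: 10110
01000
00110
01101
10110
00001
gen 1: 01110
11000
00110
01101
10110
00001
gen 2: 01110
11000
00010
00011
10010
00001
gen 3: 01111
11011
00011
00011
10010
00001
gen 4: 01111
11011
00011
00011
10110
01111

19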